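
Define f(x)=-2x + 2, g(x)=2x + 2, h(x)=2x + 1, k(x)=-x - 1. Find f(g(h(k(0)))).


k(0) = -1
h(-1) = -1
g(-1) = 0
f(0) = 2

2


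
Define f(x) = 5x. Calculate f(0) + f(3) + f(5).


f(0) = 0
f(3) = 15
f(5) = 25
Sum = 40

40


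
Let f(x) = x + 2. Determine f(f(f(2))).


f(2) = 4
f(4) = 6
f(6) = 8

8


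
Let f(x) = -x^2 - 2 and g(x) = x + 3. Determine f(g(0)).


-11


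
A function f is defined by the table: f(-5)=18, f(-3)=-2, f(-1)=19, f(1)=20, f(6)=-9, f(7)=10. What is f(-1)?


Reading from the table at x = -1

19


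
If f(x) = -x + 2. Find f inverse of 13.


Solve -x + 2 = 13
x = (13 - 2) / (-1) = -11

-11


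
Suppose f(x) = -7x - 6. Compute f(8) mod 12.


f(8) = -62
-62 mod 12 = 10

10


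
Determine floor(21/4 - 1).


21/4 = 5.25
5.25 - 1 = 4.25
floor(4.25) = 4

4


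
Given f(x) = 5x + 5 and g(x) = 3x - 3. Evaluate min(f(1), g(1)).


0


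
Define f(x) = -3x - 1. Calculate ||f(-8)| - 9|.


f(-8) = 23
|23| = 23
|23 - 9| = 14

14


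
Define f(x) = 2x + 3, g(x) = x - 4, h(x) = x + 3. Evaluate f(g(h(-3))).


h(-3) = 0
g(0) = -4
f(-4) = -5

-5


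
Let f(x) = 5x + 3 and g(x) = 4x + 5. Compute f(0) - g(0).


f(0) = 3
g(0) = 5
Difference = -2

-2


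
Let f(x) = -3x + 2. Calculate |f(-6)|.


f(-6) = 20
|20| = 20

20


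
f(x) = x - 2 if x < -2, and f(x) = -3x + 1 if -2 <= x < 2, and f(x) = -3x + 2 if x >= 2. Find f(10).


10 satisfies x >= 2
f(10) = -28

-28


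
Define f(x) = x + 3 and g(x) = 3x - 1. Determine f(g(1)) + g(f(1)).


16


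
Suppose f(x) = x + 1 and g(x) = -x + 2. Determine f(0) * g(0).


f(0) = 1
g(0) = 2
Product = 2

2


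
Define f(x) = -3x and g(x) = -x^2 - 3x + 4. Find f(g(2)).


g(2) = -6
f(-6) = 18

18


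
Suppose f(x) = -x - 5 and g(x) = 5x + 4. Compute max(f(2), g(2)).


f(2) = -7
g(2) = 14
max = 14

14


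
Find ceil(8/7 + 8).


8/7 = 1.1429
1.1429 + 8 = 9.1429
ceil(9.1429) = 10

10


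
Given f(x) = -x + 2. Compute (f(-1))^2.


9


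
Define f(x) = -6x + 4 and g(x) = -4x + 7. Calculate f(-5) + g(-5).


61


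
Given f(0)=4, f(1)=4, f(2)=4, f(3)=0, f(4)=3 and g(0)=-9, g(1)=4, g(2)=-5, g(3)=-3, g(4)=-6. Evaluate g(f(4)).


f(4) = 3
g(3) = -3

-3


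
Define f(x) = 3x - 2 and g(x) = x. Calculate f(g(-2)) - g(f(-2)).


f(g(-2)) = -8
g(f(-2)) = -8
Difference = 0

0


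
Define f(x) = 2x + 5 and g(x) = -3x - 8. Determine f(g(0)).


g(0) = -8
f(-8) = -11

-11


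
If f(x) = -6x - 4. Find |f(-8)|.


f(-8) = 44
|44| = 44

44


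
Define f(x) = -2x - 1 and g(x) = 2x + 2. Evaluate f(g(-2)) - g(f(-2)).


f(g(-2)) = 3
g(f(-2)) = 8
Difference = -5

-5


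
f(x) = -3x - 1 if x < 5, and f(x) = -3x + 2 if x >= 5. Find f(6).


-16


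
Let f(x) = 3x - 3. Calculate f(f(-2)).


f(-2) = -9
f(-9) = -30

-30


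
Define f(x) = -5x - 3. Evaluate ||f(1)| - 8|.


f(1) = -8
|-8| = 8
|8 - 8| = 0

0


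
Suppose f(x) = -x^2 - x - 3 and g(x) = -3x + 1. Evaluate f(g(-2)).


g(-2) = 7
f(7) = (-1)*(7)^2 - 1*(7) - 3 = -59

-59


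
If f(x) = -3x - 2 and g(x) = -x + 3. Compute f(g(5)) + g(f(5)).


f(g(5)) = 4
g(f(5)) = 20
Sum = 24

24


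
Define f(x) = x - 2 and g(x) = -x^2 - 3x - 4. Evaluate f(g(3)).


g(3) = -22
f(-22) = -24

-24


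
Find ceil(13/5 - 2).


13/5 = 2.6
2.6 - 2 = 0.6
ceil(0.6) = 1

1


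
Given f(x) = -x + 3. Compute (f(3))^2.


f(3) = 0
(0)^2 = 0

0


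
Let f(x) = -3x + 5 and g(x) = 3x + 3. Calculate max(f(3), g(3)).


f(3) = -4
g(3) = 12
max = 12

12


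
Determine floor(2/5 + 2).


2


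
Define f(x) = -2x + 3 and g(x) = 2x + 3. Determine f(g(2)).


g(2) = 7
f(7) = -11

-11


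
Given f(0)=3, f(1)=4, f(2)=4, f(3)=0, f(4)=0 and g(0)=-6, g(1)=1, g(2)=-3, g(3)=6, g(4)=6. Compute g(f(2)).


f(2) = 4
g(4) = 6

6


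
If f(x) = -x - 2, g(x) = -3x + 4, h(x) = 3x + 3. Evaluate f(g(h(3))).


h(3) = 12
g(12) = -32
f(-32) = 30

30


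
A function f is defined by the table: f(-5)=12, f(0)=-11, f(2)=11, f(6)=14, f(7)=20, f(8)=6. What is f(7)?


Reading from the table at x = 7

20


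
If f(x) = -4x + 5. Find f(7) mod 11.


f(7) = -23
-23 mod 11 = 10

10


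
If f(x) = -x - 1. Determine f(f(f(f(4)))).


4


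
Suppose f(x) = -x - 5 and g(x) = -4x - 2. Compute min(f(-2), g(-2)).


f(-2) = -3
g(-2) = 6
min = -3

-3


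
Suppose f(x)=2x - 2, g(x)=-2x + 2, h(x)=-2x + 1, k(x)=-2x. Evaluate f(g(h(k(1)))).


-18


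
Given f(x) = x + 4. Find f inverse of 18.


14


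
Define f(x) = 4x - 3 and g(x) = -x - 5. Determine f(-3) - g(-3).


f(-3) = -15
g(-3) = -2
Difference = -13

-13


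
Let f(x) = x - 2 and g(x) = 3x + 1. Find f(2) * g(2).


f(2) = 0
g(2) = 7
Product = 0

0


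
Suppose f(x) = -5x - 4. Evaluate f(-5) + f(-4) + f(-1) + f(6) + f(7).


-35


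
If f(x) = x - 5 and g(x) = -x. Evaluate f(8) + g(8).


-5


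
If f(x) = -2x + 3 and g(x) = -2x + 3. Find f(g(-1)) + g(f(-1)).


f(g(-1)) = -7
g(f(-1)) = -7
Sum = -14

-14


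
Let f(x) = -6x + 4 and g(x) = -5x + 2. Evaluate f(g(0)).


g(0) = 2
f(2) = -8

-8


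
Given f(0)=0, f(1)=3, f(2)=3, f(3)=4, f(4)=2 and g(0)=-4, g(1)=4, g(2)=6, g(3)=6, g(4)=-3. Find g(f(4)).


f(4) = 2
g(2) = 6

6


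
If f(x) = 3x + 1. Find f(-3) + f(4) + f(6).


f(-3) = -8
f(4) = 13
f(6) = 19
Sum = 24

24


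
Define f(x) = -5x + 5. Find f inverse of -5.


Solve -5x + 5 = -5
x = (-5 - 5) / (-5) = 2

2


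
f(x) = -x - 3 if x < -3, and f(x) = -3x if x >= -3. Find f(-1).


3


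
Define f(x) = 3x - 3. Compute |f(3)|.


f(3) = 6
|6| = 6

6


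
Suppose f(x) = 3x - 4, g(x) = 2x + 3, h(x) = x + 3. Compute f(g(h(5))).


h(5) = 8
g(8) = 19
f(19) = 53

53


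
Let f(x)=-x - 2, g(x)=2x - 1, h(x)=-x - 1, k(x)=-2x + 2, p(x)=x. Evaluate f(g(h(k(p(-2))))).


p(-2) = -2
k(-2) = 6
h(6) = -7
g(-7) = -15
f(-15) = 13

13


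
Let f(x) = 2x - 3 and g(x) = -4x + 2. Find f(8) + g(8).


f(8) = 13
g(8) = -30
Sum = -17

-17


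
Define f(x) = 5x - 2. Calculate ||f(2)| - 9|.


f(2) = 8
|8| = 8
|8 - 9| = 1

1


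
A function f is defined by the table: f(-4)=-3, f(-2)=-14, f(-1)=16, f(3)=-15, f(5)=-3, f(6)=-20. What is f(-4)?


Reading from the table at x = -4

-3


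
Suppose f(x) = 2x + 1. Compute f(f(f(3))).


f(3) = 7
f(7) = 15
f(15) = 31

31


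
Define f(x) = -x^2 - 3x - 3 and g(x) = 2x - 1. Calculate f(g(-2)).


g(-2) = -5
f(-5) = (-1)*(-5)^2 - 3*(-5) - 3 = -13

-13


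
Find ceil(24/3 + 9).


24/3 = 8
8 + 9 = 17
ceil(17) = 17

17


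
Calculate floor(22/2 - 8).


22/2 = 11
11 - 8 = 3
floor(3) = 3

3


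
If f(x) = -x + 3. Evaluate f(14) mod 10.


f(14) = -11
-11 mod 10 = 9

9


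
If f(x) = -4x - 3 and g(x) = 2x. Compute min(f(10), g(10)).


f(10) = -43
g(10) = 20
min = -43

-43


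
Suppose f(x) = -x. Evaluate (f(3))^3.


f(3) = -3
(-3)^3 = -27

-27


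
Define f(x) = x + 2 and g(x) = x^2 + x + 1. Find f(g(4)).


g(4) = 21
f(21) = 23

23


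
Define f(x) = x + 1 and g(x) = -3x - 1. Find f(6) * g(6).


f(6) = 7
g(6) = -19
Product = -133

-133


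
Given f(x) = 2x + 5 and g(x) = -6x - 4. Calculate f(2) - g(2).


f(2) = 9
g(2) = -16
Difference = 25

25


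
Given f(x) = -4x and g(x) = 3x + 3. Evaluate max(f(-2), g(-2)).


f(-2) = 8
g(-2) = -3
max = 8

8


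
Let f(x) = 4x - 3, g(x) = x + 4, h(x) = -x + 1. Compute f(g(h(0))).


h(0) = 1
g(1) = 5
f(5) = 17

17


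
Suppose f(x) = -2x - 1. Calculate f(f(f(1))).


f(1) = -3
f(-3) = 5
f(5) = -11

-11


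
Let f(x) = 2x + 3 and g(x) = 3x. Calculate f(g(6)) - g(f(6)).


-6


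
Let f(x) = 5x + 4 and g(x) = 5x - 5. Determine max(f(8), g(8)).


f(8) = 44
g(8) = 35
max = 44

44


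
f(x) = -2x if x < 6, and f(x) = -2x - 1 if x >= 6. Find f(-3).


-3 satisfies x < 6
f(-3) = 6

6


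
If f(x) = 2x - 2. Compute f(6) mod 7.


f(6) = 10
10 mod 7 = 3

3


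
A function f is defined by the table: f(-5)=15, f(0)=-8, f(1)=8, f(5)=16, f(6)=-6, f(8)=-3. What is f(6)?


Reading from the table at x = 6

-6


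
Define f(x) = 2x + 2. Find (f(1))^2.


16


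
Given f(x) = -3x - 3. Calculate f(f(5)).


f(5) = -18
f(-18) = 51

51


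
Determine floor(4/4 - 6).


4/4 = 1
1 - 6 = -5
floor(-5) = -5

-5


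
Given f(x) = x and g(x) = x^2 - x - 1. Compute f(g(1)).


g(1) = -1
f(-1) = -1

-1


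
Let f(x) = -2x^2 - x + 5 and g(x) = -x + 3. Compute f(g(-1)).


g(-1) = 4
f(4) = (-2)*(4)^2 - 1*(4) + 5 = -31

-31


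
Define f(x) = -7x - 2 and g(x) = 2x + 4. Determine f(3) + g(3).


-13


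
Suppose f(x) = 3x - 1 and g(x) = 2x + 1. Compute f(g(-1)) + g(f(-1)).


f(g(-1)) = -4
g(f(-1)) = -7
Sum = -11

-11


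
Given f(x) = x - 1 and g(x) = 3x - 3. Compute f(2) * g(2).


f(2) = 1
g(2) = 3
Product = 3

3


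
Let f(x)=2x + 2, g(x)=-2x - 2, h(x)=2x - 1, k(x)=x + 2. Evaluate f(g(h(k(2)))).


k(2) = 4
h(4) = 7
g(7) = -16
f(-16) = -30

-30


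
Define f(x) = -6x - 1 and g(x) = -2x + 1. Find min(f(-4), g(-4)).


9


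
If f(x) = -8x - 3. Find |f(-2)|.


f(-2) = 13
|13| = 13

13


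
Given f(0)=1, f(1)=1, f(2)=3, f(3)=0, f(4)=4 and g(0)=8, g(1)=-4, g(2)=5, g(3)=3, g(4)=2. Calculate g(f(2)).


3


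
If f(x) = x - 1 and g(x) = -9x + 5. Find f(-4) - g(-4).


-46


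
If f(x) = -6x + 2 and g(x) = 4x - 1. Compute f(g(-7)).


176


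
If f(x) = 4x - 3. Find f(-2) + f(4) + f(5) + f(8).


f(-2) = -11
f(4) = 13
f(5) = 17
f(8) = 29
Sum = 48

48


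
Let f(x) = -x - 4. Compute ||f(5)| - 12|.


f(5) = -9
|-9| = 9
|9 - 12| = 3

3


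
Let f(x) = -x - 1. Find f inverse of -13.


12


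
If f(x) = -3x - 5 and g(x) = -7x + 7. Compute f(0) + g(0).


f(0) = -5
g(0) = 7
Sum = 2

2


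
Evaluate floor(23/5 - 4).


23/5 = 4.6
4.6 - 4 = 0.6
floor(0.6) = 0

0


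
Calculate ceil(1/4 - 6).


1/4 = 0.25
0.25 - 6 = -5.75
ceil(-5.75) = -5

-5


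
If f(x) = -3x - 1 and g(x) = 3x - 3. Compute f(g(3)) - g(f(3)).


f(g(3)) = -19
g(f(3)) = -33
Difference = 14

14


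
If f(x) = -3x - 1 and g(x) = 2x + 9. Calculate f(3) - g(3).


f(3) = -10
g(3) = 15
Difference = -25

-25


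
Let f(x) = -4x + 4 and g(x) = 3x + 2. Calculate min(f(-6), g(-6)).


f(-6) = 28
g(-6) = -16
min = -16

-16


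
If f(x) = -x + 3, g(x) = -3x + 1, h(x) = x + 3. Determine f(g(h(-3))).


2


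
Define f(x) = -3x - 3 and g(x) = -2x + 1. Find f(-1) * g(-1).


f(-1) = 0
g(-1) = 3
Product = 0

0


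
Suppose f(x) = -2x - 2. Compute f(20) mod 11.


2


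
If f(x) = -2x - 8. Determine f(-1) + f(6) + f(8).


f(-1) = -6
f(6) = -20
f(8) = -24
Sum = -50

-50


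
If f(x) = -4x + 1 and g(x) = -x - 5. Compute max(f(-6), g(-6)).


f(-6) = 25
g(-6) = 1
max = 25

25


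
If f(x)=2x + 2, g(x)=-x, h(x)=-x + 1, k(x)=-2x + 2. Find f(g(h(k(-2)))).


k(-2) = 6
h(6) = -5
g(-5) = 5
f(5) = 12

12


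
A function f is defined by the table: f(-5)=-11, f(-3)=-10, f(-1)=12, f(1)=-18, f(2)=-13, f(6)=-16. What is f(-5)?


-11


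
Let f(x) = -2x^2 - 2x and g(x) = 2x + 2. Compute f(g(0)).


-12


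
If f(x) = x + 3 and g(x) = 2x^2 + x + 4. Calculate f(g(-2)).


13


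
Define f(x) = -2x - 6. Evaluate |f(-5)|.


f(-5) = 4
|4| = 4

4


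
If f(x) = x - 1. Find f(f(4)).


f(4) = 3
f(3) = 2

2


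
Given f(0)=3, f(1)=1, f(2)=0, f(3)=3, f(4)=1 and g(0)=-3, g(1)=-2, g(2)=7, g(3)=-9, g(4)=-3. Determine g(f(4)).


f(4) = 1
g(1) = -2

-2


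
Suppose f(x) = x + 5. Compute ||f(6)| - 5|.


f(6) = 11
|11| = 11
|11 - 5| = 6

6


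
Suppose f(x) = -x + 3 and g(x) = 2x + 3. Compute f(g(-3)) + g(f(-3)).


f(g(-3)) = 6
g(f(-3)) = 15
Sum = 21

21


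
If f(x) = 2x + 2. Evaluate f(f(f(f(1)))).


f(1) = 4
f(4) = 10
f(10) = 22
f(22) = 46

46


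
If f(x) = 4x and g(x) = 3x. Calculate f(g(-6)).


g(-6) = -18
f(-18) = -72

-72


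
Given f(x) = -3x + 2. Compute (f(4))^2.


f(4) = -10
(-10)^2 = 100

100


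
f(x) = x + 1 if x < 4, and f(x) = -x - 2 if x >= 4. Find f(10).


-12


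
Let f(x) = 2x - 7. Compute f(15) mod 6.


f(15) = 23
23 mod 6 = 5

5


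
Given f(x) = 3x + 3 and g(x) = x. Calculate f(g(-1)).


g(-1) = -1
f(-1) = 0

0


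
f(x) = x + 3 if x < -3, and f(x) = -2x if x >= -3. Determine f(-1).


-1 satisfies x >= -3
f(-1) = 2

2


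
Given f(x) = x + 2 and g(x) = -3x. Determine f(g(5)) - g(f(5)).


f(g(5)) = -13
g(f(5)) = -21
Difference = 8

8


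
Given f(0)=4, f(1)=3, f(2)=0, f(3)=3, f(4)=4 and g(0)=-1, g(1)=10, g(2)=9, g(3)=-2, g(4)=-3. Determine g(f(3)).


f(3) = 3
g(3) = -2

-2


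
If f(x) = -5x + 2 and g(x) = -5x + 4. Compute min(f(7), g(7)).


-33


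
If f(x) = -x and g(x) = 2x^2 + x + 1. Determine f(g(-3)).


g(-3) = 16
f(16) = -16

-16


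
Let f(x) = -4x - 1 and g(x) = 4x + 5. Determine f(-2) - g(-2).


f(-2) = 7
g(-2) = -3
Difference = 10

10


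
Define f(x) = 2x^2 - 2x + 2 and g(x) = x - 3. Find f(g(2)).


g(2) = -1
f(-1) = 2*(-1)^2 - 2*(-1) + 2 = 6

6


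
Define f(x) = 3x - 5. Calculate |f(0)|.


5


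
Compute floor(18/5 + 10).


13


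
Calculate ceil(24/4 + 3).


24/4 = 6
6 + 3 = 9
ceil(9) = 9

9


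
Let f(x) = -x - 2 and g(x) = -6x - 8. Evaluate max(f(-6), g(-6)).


f(-6) = 4
g(-6) = 28
max = 28

28


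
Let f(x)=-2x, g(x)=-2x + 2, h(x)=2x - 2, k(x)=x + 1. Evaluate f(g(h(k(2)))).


k(2) = 3
h(3) = 4
g(4) = -6
f(-6) = 12

12


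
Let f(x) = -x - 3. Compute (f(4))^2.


f(4) = -7
(-7)^2 = 49

49


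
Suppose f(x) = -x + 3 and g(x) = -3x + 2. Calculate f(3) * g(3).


f(3) = 0
g(3) = -7
Product = 0

0


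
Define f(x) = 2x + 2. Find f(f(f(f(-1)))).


f(-1) = 0
f(0) = 2
f(2) = 6
f(6) = 14

14


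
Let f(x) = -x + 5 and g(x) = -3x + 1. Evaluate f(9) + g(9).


f(9) = -4
g(9) = -26
Sum = -30

-30


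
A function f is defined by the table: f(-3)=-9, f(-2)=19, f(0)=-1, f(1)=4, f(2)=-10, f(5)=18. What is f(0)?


-1


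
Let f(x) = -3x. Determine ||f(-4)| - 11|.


f(-4) = 12
|12| = 12
|12 - 11| = 1

1


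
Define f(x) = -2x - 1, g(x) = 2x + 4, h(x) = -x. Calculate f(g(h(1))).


h(1) = -1
g(-1) = 2
f(2) = -5

-5


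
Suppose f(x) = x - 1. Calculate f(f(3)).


f(3) = 2
f(2) = 1

1


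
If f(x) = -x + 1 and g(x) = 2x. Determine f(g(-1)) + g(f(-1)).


7


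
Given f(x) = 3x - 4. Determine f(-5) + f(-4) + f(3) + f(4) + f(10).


f(-5) = -19
f(-4) = -16
f(3) = 5
f(4) = 8
f(10) = 26
Sum = 4

4


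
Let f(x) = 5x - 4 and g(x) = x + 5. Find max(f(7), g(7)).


31


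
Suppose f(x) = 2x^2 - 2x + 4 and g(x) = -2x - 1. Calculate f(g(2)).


g(2) = -5
f(-5) = 2*(-5)^2 - 2*(-5) + 4 = 64

64


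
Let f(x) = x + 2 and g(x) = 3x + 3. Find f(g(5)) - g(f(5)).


f(g(5)) = 20
g(f(5)) = 24
Difference = -4

-4


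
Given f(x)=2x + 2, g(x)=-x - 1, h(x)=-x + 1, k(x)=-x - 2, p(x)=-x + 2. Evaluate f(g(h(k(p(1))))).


p(1) = 1
k(1) = -3
h(-3) = 4
g(4) = -5
f(-5) = -8

-8


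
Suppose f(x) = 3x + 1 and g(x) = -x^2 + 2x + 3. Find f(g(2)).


10


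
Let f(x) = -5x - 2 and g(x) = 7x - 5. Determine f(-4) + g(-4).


-15


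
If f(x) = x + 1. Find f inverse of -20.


Solve x + 1 = -20
x = (-20 - 1) / 1 = -21

-21


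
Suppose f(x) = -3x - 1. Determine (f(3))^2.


f(3) = -10
(-10)^2 = 100

100


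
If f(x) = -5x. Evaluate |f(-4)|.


20


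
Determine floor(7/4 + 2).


7/4 = 1.75
1.75 + 2 = 3.75
floor(3.75) = 3

3


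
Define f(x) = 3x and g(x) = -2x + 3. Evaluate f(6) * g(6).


-162


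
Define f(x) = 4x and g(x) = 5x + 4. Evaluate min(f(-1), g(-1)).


f(-1) = -4
g(-1) = -1
min = -4

-4


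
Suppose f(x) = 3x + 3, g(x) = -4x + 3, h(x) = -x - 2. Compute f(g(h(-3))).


h(-3) = 1
g(1) = -1
f(-1) = 0

0


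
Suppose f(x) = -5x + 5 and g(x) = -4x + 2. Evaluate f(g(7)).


135


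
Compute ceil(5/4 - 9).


-7


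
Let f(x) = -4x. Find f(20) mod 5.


f(20) = -80
-80 mod 5 = 0

0


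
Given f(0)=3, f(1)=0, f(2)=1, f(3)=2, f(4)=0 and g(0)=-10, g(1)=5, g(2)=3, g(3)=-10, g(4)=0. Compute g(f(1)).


-10


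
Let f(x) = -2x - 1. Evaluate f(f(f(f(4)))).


f(4) = -9
f(-9) = 17
f(17) = -35
f(-35) = 69

69


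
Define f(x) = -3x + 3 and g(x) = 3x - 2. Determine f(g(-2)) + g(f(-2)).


f(g(-2)) = 27
g(f(-2)) = 25
Sum = 52

52


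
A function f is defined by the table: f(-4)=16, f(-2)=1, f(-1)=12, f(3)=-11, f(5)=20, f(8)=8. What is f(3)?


Reading from the table at x = 3

-11


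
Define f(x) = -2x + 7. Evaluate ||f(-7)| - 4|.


f(-7) = 21
|21| = 21
|21 - 4| = 17

17


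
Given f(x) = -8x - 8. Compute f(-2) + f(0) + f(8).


f(-2) = 8
f(0) = -8
f(8) = -72
Sum = -72

-72


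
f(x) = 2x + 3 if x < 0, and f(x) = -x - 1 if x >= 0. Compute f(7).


7 satisfies x >= 0
f(7) = -8

-8


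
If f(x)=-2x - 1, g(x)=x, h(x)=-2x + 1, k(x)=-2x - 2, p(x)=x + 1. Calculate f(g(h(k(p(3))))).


-43


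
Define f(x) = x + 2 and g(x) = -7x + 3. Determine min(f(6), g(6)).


f(6) = 8
g(6) = -39
min = -39

-39


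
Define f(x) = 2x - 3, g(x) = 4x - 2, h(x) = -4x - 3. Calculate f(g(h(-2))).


h(-2) = 5
g(5) = 18
f(18) = 33

33


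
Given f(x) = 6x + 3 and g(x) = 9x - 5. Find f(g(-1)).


g(-1) = -14
f(-14) = -81

-81


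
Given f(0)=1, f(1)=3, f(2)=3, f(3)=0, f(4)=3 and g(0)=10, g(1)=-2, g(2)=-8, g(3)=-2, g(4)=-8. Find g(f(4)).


f(4) = 3
g(3) = -2

-2


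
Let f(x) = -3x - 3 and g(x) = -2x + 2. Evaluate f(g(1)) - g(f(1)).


f(g(1)) = -3
g(f(1)) = 14
Difference = -17

-17


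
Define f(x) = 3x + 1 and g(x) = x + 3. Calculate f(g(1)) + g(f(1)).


f(g(1)) = 13
g(f(1)) = 7
Sum = 20

20


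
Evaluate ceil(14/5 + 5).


14/5 = 2.8
2.8 + 5 = 7.8
ceil(7.8) = 8

8


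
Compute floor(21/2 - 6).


21/2 = 10.5
10.5 - 6 = 4.5
floor(4.5) = 4

4


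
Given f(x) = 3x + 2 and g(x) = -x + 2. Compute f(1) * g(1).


f(1) = 5
g(1) = 1
Product = 5

5


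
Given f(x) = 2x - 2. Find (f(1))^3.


f(1) = 0
(0)^3 = 0

0


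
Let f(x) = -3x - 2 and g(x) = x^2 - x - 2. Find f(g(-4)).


g(-4) = 18
f(18) = -56

-56


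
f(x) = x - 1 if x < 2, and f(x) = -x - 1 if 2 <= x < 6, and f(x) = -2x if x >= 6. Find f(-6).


-6 satisfies x < 2
f(-6) = -7

-7


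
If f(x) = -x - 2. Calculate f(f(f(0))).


f(0) = -2
f(-2) = 0
f(0) = -2

-2


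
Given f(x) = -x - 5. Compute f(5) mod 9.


f(5) = -10
-10 mod 9 = 8

8


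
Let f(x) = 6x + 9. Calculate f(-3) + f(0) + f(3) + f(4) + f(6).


105


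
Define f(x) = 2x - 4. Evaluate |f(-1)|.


f(-1) = -6
|-6| = 6

6


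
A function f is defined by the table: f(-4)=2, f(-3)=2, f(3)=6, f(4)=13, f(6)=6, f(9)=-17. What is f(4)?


Reading from the table at x = 4

13


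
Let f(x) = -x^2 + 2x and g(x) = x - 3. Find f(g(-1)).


g(-1) = -4
f(-4) = (-1)*(-4)^2 + 2*(-4) = -24

-24


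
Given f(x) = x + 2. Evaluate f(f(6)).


f(6) = 8
f(8) = 10

10


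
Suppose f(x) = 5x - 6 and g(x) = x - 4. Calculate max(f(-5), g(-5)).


f(-5) = -31
g(-5) = -9
max = -9

-9


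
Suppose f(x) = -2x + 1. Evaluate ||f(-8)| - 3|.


14


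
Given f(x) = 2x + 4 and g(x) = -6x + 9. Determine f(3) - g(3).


f(3) = 10
g(3) = -9
Difference = 19

19


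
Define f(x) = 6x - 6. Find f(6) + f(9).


78


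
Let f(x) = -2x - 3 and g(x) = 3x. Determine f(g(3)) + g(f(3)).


f(g(3)) = -21
g(f(3)) = -27
Sum = -48

-48


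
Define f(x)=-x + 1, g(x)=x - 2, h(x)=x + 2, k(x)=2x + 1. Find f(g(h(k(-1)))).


k(-1) = -1
h(-1) = 1
g(1) = -1
f(-1) = 2

2


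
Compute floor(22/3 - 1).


6


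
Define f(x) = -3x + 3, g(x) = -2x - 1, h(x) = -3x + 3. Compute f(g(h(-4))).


h(-4) = 15
g(15) = -31
f(-31) = 96

96


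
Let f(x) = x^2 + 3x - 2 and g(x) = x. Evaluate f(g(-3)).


g(-3) = -3
f(-3) = 1*(-3)^2 + 3*(-3) - 2 = -2

-2


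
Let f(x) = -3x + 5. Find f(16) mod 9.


f(16) = -43
-43 mod 9 = 2

2


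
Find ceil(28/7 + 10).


14


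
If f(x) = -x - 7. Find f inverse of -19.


Solve -x - 7 = -19
x = (-19 + 7) / (-1) = 12

12


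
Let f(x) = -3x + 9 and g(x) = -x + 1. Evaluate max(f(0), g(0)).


f(0) = 9
g(0) = 1
max = 9

9


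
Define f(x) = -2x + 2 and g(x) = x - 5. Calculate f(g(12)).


-12


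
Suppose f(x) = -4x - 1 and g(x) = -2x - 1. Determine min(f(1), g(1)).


f(1) = -5
g(1) = -3
min = -5

-5


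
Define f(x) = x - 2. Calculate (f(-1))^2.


f(-1) = -3
(-3)^2 = 9

9


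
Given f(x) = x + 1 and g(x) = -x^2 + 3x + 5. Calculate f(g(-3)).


g(-3) = -13
f(-13) = -12

-12


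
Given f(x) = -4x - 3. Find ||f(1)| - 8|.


1


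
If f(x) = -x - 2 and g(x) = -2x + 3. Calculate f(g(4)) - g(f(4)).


f(g(4)) = 3
g(f(4)) = 15
Difference = -12

-12


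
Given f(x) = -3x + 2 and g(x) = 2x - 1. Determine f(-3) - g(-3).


f(-3) = 11
g(-3) = -7
Difference = 18

18


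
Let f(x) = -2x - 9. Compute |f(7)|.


23


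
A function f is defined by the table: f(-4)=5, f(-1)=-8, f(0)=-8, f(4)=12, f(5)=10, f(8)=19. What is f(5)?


Reading from the table at x = 5

10


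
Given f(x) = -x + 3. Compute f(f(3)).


f(3) = 0
f(0) = 3

3


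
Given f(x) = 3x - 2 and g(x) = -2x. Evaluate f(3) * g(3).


-42


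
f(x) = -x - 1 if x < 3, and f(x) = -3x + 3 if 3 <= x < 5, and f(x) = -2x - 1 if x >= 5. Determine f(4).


-9


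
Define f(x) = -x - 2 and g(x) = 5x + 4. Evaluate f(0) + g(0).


f(0) = -2
g(0) = 4
Sum = 2

2


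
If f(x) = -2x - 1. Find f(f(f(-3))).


f(-3) = 5
f(5) = -11
f(-11) = 21

21


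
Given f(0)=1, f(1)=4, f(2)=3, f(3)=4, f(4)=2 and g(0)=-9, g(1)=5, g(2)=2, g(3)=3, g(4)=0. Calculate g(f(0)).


f(0) = 1
g(1) = 5

5


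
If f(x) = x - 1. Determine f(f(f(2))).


f(2) = 1
f(1) = 0
f(0) = -1

-1


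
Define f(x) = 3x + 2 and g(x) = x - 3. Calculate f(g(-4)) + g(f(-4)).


f(g(-4)) = -19
g(f(-4)) = -13
Sum = -32

-32


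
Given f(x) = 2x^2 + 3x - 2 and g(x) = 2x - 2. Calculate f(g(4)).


g(4) = 6
f(6) = 2*(6)^2 + 3*(6) - 2 = 88

88


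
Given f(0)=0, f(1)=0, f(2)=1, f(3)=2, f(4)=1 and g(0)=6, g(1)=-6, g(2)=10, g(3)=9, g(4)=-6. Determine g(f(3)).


f(3) = 2
g(2) = 10

10


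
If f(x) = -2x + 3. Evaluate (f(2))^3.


f(2) = -1
(-1)^3 = -1

-1


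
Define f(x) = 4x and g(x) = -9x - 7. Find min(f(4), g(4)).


f(4) = 16
g(4) = -43
min = -43

-43


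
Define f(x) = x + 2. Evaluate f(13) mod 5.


f(13) = 15
15 mod 5 = 0

0


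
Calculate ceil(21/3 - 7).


21/3 = 7
7 - 7 = 0
ceil(0) = 0

0


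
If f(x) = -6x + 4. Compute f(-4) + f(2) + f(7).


f(-4) = 28
f(2) = -8
f(7) = -38
Sum = -18

-18


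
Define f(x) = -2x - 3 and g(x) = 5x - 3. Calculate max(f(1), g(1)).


2


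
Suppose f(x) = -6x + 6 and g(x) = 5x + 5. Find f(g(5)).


g(5) = 30
f(30) = -174

-174


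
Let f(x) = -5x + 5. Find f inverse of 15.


Solve -5x + 5 = 15
x = (15 - 5) / (-5) = -2

-2


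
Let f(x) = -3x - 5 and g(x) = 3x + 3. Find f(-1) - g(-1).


f(-1) = -2
g(-1) = 0
Difference = -2

-2


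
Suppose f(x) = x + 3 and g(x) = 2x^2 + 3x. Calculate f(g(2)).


17


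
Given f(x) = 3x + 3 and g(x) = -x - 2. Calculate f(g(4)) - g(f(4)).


f(g(4)) = -15
g(f(4)) = -17
Difference = 2

2


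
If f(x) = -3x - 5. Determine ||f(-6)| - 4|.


f(-6) = 13
|13| = 13
|13 - 4| = 9

9


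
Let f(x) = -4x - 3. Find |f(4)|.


f(4) = -19
|-19| = 19

19


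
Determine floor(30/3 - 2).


30/3 = 10
10 - 2 = 8
floor(8) = 8

8


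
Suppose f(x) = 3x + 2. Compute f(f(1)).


f(1) = 5
f(5) = 17

17


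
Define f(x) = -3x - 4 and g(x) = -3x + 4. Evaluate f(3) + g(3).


-18


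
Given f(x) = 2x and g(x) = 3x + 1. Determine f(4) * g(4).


f(4) = 8
g(4) = 13
Product = 104

104


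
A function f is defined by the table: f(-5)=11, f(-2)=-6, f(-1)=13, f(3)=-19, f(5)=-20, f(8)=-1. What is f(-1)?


13


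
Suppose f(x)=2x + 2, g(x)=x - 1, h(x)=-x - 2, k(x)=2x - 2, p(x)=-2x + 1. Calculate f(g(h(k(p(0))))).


p(0) = 1
k(1) = 0
h(0) = -2
g(-2) = -3
f(-3) = -4

-4


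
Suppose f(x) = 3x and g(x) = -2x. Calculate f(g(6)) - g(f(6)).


0


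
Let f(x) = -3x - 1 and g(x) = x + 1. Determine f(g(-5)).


g(-5) = -4
f(-4) = 11

11


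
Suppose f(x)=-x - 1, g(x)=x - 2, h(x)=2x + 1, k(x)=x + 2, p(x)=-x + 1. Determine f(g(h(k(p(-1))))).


p(-1) = 2
k(2) = 4
h(4) = 9
g(9) = 7
f(7) = -8

-8


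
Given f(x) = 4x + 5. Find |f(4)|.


f(4) = 21
|21| = 21

21


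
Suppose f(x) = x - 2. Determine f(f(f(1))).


f(1) = -1
f(-1) = -3
f(-3) = -5

-5


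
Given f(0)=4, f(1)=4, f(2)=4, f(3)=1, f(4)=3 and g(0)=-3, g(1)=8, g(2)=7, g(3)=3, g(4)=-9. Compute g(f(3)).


f(3) = 1
g(1) = 8

8


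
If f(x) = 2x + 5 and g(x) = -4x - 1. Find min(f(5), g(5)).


f(5) = 15
g(5) = -21
min = -21

-21


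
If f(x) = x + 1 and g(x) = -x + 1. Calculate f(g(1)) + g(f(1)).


f(g(1)) = 1
g(f(1)) = -1
Sum = 0

0


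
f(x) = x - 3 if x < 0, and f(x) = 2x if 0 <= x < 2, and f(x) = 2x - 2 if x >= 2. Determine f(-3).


-3 satisfies x < 0
f(-3) = -6

-6


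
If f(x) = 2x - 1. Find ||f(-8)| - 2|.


15


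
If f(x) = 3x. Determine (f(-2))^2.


f(-2) = -6
(-6)^2 = 36

36


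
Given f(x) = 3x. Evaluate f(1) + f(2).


f(1) = 3
f(2) = 6
Sum = 9

9


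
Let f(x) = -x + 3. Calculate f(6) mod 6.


f(6) = -3
-3 mod 6 = 3

3


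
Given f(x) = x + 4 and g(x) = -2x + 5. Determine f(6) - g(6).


f(6) = 10
g(6) = -7
Difference = 17

17


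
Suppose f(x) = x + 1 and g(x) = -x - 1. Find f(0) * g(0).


f(0) = 1
g(0) = -1
Product = -1

-1


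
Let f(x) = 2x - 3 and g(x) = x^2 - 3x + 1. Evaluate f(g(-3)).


g(-3) = 19
f(19) = 35

35


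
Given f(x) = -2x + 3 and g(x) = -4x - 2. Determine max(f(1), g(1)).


f(1) = 1
g(1) = -6
max = 1

1


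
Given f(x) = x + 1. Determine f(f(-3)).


f(-3) = -2
f(-2) = -1

-1


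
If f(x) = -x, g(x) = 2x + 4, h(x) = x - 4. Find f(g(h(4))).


h(4) = 0
g(0) = 4
f(4) = -4

-4


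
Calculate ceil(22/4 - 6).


22/4 = 5.5
5.5 - 6 = -0.5
ceil(-0.5) = 0

0


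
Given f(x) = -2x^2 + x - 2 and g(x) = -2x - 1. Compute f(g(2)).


g(2) = -5
f(-5) = (-2)*(-5)^2 + 1*(-5) - 2 = -57

-57


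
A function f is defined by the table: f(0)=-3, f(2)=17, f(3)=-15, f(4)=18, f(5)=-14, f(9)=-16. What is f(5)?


Reading from the table at x = 5

-14


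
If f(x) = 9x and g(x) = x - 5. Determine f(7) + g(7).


f(7) = 63
g(7) = 2
Sum = 65

65


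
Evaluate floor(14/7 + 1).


14/7 = 2
2 + 1 = 3
floor(3) = 3

3


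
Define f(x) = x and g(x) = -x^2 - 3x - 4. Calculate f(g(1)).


-8


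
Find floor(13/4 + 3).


6


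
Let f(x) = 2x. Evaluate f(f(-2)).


f(-2) = -4
f(-4) = -8

-8


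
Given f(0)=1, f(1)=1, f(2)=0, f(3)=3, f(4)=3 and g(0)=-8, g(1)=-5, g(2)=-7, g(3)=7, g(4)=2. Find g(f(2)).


f(2) = 0
g(0) = -8

-8


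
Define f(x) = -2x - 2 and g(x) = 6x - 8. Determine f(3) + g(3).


2


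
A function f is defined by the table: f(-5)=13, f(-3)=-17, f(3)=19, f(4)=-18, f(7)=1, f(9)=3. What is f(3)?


Reading from the table at x = 3

19


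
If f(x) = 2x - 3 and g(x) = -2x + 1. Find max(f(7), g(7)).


11


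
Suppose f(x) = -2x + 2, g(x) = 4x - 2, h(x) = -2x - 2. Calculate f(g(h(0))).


h(0) = -2
g(-2) = -10
f(-10) = 22

22


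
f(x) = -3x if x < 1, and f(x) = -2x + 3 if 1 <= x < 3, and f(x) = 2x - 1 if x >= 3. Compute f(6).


11


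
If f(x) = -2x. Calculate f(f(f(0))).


f(0) = 0
f(0) = 0
f(0) = 0

0


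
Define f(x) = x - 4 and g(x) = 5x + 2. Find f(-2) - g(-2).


2


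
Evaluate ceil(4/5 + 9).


4/5 = 0.8
0.8 + 9 = 9.8
ceil(9.8) = 10

10


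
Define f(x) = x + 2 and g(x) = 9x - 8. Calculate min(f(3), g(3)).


f(3) = 5
g(3) = 19
min = 5

5


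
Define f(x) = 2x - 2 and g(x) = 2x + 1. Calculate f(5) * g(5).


f(5) = 8
g(5) = 11
Product = 88

88


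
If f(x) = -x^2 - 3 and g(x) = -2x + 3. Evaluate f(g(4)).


g(4) = -5
f(-5) = (-1)*(-5)^2 - 3 = -28

-28


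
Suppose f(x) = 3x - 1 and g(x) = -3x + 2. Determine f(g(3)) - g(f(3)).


0


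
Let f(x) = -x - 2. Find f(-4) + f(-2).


f(-4) = 2
f(-2) = 0
Sum = 2

2


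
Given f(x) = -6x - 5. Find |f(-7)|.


f(-7) = 37
|37| = 37

37


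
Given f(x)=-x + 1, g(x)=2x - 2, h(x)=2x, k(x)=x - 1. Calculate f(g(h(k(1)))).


k(1) = 0
h(0) = 0
g(0) = -2
f(-2) = 3

3


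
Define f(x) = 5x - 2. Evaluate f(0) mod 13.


f(0) = -2
-2 mod 13 = 11

11


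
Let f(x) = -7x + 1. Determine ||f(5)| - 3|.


f(5) = -34
|-34| = 34
|34 - 3| = 31

31


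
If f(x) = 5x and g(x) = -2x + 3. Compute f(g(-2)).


g(-2) = 7
f(7) = 35

35


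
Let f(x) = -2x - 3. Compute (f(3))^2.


f(3) = -9
(-9)^2 = 81

81


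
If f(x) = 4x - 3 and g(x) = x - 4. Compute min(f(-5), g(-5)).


f(-5) = -23
g(-5) = -9
min = -23

-23


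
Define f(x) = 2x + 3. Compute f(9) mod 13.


f(9) = 21
21 mod 13 = 8

8


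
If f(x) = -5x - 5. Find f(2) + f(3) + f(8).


f(2) = -15
f(3) = -20
f(8) = -45
Sum = -80

-80


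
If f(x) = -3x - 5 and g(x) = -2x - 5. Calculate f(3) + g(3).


-25


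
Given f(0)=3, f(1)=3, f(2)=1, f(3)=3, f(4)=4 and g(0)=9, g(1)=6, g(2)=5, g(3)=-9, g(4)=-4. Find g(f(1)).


f(1) = 3
g(3) = -9

-9


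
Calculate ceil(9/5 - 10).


9/5 = 1.8
1.8 - 10 = -8.2
ceil(-8.2) = -8

-8


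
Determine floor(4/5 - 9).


-9


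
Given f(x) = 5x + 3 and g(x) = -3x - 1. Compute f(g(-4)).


g(-4) = 11
f(11) = 58

58


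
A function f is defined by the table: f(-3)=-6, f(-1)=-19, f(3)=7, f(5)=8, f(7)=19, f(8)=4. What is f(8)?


4


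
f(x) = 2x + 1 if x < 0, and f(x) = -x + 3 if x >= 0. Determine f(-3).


-3 satisfies x < 0
f(-3) = -5

-5


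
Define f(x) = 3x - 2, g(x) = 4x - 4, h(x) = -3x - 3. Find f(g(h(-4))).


h(-4) = 9
g(9) = 32
f(32) = 94

94


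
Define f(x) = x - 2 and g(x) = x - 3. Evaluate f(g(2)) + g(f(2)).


f(g(2)) = -3
g(f(2)) = -3
Sum = -6

-6


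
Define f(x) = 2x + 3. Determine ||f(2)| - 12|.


f(2) = 7
|7| = 7
|7 - 12| = 5

5


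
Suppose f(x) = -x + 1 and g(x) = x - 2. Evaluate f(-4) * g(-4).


f(-4) = 5
g(-4) = -6
Product = -30

-30


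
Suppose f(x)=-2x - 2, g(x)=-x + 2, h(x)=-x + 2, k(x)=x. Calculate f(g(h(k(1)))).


k(1) = 1
h(1) = 1
g(1) = 1
f(1) = -4

-4


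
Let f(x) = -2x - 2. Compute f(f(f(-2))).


10


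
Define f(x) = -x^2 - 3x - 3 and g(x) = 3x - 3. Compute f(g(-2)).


g(-2) = -9
f(-9) = (-1)*(-9)^2 - 3*(-9) - 3 = -57

-57


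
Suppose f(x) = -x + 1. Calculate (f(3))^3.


f(3) = -2
(-2)^3 = -8

-8


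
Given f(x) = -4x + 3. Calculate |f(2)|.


f(2) = -5
|-5| = 5

5


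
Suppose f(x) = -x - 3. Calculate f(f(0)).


f(0) = -3
f(-3) = 0

0


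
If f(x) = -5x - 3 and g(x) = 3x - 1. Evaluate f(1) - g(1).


f(1) = -8
g(1) = 2
Difference = -10

-10


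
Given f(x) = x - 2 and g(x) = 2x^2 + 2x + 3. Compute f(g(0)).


g(0) = 3
f(3) = 1

1


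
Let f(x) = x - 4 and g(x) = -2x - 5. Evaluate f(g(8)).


g(8) = -21
f(-21) = -25

-25


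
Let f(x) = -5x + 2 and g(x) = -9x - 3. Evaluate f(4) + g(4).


f(4) = -18
g(4) = -39
Sum = -57

-57


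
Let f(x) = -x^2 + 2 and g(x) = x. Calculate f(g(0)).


g(0) = 0
f(0) = (-1)*(0)^2 + 2 = 2

2


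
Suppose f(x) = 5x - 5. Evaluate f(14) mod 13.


0


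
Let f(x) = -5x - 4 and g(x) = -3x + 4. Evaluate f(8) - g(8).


f(8) = -44
g(8) = -20
Difference = -24

-24


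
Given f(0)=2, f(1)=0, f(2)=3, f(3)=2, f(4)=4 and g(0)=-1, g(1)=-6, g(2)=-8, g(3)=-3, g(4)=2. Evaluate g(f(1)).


f(1) = 0
g(0) = -1

-1


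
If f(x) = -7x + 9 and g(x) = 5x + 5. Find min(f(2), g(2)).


f(2) = -5
g(2) = 15
min = -5

-5


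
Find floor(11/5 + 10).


11/5 = 2.2
2.2 + 10 = 12.2
floor(12.2) = 12

12


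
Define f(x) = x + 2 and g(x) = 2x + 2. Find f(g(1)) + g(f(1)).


f(g(1)) = 6
g(f(1)) = 8
Sum = 14

14


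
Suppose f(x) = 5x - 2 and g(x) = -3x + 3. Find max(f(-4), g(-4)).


15


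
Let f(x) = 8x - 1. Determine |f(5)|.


39


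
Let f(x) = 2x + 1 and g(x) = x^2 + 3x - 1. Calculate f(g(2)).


g(2) = 9
f(9) = 19

19


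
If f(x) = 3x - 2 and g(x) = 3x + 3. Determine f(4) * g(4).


f(4) = 10
g(4) = 15
Product = 150

150


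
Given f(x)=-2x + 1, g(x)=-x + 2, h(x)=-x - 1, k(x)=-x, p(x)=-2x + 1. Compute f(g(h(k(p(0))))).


p(0) = 1
k(1) = -1
h(-1) = 0
g(0) = 2
f(2) = -3

-3


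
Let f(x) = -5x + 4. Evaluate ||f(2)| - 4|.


f(2) = -6
|-6| = 6
|6 - 4| = 2

2


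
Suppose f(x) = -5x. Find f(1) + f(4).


f(1) = -5
f(4) = -20
Sum = -25

-25


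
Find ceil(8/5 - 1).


8/5 = 1.6
1.6 - 1 = 0.6
ceil(0.6) = 1

1


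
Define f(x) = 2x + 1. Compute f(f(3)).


f(3) = 7
f(7) = 15

15


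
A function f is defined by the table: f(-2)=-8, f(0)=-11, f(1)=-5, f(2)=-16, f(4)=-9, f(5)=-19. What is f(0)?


Reading from the table at x = 0

-11


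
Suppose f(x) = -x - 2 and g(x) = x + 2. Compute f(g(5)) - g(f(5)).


-4


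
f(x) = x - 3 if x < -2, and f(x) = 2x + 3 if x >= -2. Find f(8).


19


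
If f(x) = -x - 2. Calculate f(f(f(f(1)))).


f(1) = -3
f(-3) = 1
f(1) = -3
f(-3) = 1

1


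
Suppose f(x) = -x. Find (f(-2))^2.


f(-2) = 2
(2)^2 = 4

4


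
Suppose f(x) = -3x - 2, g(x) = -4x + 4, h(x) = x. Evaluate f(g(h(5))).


h(5) = 5
g(5) = -16
f(-16) = 46

46


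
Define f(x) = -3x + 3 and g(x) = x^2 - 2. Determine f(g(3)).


g(3) = 7
f(7) = -18

-18


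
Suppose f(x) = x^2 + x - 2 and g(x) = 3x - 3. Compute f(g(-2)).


g(-2) = -9
f(-9) = 1*(-9)^2 + 1*(-9) - 2 = 70

70


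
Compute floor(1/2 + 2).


1/2 = 0.5
0.5 + 2 = 2.5
floor(2.5) = 2

2


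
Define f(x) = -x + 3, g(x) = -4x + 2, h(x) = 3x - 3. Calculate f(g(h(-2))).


-35


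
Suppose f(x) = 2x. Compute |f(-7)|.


f(-7) = -14
|-14| = 14

14


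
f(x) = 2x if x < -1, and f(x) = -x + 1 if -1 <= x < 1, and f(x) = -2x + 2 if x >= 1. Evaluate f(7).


-12


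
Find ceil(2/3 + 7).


2/3 = 0.6667
0.6667 + 7 = 7.6667
ceil(7.6667) = 8

8


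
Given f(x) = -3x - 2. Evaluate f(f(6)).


f(6) = -20
f(-20) = 58

58


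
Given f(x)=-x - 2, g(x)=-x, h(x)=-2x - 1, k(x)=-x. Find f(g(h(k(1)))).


k(1) = -1
h(-1) = 1
g(1) = -1
f(-1) = -1

-1


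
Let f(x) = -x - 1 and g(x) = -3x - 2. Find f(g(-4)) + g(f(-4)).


f(g(-4)) = -11
g(f(-4)) = -11
Sum = -22

-22


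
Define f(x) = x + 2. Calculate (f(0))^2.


f(0) = 2
(2)^2 = 4

4


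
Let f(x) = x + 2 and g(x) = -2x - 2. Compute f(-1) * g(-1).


f(-1) = 1
g(-1) = 0
Product = 0

0


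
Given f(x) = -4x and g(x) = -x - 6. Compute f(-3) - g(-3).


f(-3) = 12
g(-3) = -3
Difference = 15

15


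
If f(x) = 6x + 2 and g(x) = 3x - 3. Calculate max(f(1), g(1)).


8


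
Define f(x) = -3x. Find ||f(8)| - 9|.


f(8) = -24
|-24| = 24
|24 - 9| = 15

15


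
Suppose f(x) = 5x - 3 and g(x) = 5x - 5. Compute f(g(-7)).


-203


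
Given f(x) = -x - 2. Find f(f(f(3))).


f(3) = -5
f(-5) = 3
f(3) = -5

-5


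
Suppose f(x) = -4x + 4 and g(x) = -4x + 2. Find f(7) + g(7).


-50


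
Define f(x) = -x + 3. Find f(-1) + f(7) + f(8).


-5


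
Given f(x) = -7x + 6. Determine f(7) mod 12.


f(7) = -43
-43 mod 12 = 5

5


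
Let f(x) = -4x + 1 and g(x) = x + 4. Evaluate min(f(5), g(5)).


f(5) = -19
g(5) = 9
min = -19

-19


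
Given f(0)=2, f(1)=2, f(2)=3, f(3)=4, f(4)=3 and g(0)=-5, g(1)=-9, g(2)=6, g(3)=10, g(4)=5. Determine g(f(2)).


f(2) = 3
g(3) = 10

10


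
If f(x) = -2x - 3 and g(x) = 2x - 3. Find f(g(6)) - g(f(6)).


f(g(6)) = -21
g(f(6)) = -33
Difference = 12

12


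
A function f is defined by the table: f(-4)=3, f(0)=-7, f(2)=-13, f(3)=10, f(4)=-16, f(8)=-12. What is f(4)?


-16


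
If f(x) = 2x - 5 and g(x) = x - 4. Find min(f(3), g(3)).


f(3) = 1
g(3) = -1
min = -1

-1


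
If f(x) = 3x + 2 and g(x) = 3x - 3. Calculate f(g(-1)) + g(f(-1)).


f(g(-1)) = -16
g(f(-1)) = -6
Sum = -22

-22


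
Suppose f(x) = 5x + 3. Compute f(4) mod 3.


f(4) = 23
23 mod 3 = 2

2


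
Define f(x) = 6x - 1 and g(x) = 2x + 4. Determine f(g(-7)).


g(-7) = -10
f(-10) = -61

-61


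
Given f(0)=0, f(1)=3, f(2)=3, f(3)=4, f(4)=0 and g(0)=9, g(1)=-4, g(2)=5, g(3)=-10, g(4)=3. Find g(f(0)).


f(0) = 0
g(0) = 9

9


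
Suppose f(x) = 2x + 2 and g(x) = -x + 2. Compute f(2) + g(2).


f(2) = 6
g(2) = 0
Sum = 6

6


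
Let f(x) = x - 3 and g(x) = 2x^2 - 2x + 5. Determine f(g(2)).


g(2) = 9
f(9) = 6

6


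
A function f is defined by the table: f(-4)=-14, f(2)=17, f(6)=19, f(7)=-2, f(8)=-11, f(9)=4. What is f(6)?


19


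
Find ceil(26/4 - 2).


26/4 = 6.5
6.5 - 2 = 4.5
ceil(4.5) = 5

5


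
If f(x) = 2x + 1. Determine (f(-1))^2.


1


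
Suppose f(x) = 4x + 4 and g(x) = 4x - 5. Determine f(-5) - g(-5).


f(-5) = -16
g(-5) = -25
Difference = 9

9


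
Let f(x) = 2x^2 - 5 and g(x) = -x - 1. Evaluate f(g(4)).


g(4) = -5
f(-5) = 2*(-5)^2 - 5 = 45

45


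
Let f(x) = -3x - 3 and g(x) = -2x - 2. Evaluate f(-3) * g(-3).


f(-3) = 6
g(-3) = 4
Product = 24

24


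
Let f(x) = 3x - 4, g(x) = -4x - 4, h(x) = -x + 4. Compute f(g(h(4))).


-16


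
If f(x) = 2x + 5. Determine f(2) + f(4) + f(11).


f(2) = 9
f(4) = 13
f(11) = 27
Sum = 49

49


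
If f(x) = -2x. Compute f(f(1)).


f(1) = -2
f(-2) = 4

4


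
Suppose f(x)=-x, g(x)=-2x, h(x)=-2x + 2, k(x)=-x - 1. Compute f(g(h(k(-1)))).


4


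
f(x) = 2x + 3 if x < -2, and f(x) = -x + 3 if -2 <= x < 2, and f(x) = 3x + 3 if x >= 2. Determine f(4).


15


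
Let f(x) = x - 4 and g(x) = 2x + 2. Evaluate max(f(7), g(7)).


f(7) = 3
g(7) = 16
max = 16

16


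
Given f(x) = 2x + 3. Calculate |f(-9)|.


f(-9) = -15
|-15| = 15

15


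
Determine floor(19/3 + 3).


9


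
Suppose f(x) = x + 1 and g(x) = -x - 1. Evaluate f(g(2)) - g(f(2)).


f(g(2)) = -2
g(f(2)) = -4
Difference = 2

2


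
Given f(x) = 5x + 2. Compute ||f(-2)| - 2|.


f(-2) = -8
|-8| = 8
|8 - 2| = 6

6


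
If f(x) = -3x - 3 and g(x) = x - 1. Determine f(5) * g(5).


-72


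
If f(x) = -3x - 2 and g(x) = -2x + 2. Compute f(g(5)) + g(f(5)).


f(g(5)) = 22
g(f(5)) = 36
Sum = 58

58


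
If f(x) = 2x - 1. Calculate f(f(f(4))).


f(4) = 7
f(7) = 13
f(13) = 25

25


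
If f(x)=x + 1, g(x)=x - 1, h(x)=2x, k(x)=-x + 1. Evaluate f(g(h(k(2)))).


k(2) = -1
h(-1) = -2
g(-2) = -3
f(-3) = -2

-2


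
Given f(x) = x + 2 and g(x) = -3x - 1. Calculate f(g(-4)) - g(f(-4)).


f(g(-4)) = 13
g(f(-4)) = 5
Difference = 8

8
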